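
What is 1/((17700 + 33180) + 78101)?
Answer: 1/128981 ≈ 7.7531e-6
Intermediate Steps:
1/((17700 + 33180) + 78101) = 1/(50880 + 78101) = 1/128981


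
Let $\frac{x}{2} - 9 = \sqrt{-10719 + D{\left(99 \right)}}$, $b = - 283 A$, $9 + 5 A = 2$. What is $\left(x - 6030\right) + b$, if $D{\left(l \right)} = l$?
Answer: $- \frac{28079}{5} + 12 i \sqrt{295} \approx -5615.8 + 206.11 i$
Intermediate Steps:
$A = - \frac{7}{5}$ ($A = - \frac{9}{5} + \frac{1}{5} \cdot 2 = - \frac{9}{5} + \frac{2}{5} = - \frac{7}{5} \approx -1.4$)
$b = \frac{1981}{5}$ ($b = \left(-283\right) \left(- \frac{7}{5}\right) = \frac{1981}{5} \approx 396.2$)
$x = 18 + 12 i \sqrt{295}$ ($x = 18 + 2 \sqrt{-10719 + 99} = 18 + 2 \sqrt{-10620} = 18 + 2 \cdot 6 i \sqrt{295} = 18 + 12 i \sqrt{295} \approx 18.0 + 206.11 i$)
$\left(x - 6030\right) + b = \left(\left(18 + 12 i \sqrt{295}\right) - 6030\right) + \frac{1981}{5} = \left(-6012 + 12 i \sqrt{295}\right) + \frac{1981}{5} = - \frac{28079}{5} + 12 i \sqrt{295}$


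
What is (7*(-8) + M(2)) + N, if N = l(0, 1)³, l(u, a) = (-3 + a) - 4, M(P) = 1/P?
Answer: -543/2 ≈ -271.50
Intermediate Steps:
l(u, a) = -7 + a
N = -216 (N = (-7 + 1)³ = (-6)³ = -216)
(7*(-8) + M(2)) + N = (7*(-8) + 1/2) - 216 = (-56 + ½) - 216 = -111/2 - 216 = -543/2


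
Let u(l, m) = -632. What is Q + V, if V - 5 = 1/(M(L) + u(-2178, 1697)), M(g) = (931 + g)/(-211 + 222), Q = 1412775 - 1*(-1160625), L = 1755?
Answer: 10978145719/4266 ≈ 2.5734e+6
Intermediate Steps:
Q = 2573400 (Q = 1412775 + 1160625 = 2573400)
M(g) = 931/11 + g/11 (M(g) = (931 + g)/11 = (931 + g)*(1/11) = 931/11 + g/11)
V = 21319/4266 (V = 5 + 1/((931/11 + (1/11)*1755) - 632) = 5 + 1/((931/11 + 1755/11) - 632) = 5 + 1/(2686/11 - 632) = 5 + 1/(-4266/11) = 5 - 11/4266 = 21319/4266 ≈ 4.9974)
Q + V = 2573400 + 21319/4266 = 10978145719/4266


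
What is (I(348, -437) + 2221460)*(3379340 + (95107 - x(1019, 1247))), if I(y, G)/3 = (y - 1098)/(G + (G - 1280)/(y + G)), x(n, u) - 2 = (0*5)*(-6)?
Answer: 47822954253383075/6196 ≈ 7.7184e+12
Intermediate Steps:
x(n, u) = 2 (x(n, u) = 2 + (0*5)*(-6) = 2 + 0*(-6) = 2 + 0 = 2)
I(y, G) = 3*(-1098 + y)/(G + (-1280 + G)/(G + y)) (I(y, G) = 3*((y - 1098)/(G + (G - 1280)/(y + G))) = 3*((-1098 + y)/(G + (-1280 + G)/(G + y))) = 3*(-1098 + y)/(G + (-1280 + G)/(G + y)))
(I(348, -437) + 2221460)*(3379340 + (95107 - x(1019, 1247))) = (3*(348**2 - 1098*(-437) - 1098*348 - 437*348)/(-1280 - 437 + (-437)**2 - 437*348) + 2221460)*(3379340 + (95107 - 1*2)) = (3*(121104 + 479826 - 382104 - 152076)/(-1280 - 437 + 190969 - 152076) + 2221460)*(3379340 + (95107 - 2)) = (3*66750/37176 + 2221460)*(3379340 + 95105) = (3*(1/37176)*66750 + 2221460)*3474445 = (33375/6196 + 2221460)*3474445 = (13764199535/6196)*3474445 = 47822954253383075/6196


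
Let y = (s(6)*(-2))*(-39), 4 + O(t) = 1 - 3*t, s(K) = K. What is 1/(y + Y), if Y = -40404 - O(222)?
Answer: -1/39267 ≈ -2.5467e-5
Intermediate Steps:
O(t) = -3 - 3*t (O(t) = -4 + (1 - 3*t) = -3 - 3*t)
y = 468 (y = (6*(-2))*(-39) = -12*(-39) = 468)
Y = -39735 (Y = -40404 - (-3 - 3*222) = -40404 - (-3 - 666) = -40404 - 1*(-669) = -40404 + 669 = -39735)
1/(y + Y) = 1/(468 - 39735) = 1/(-39267) = -1/39267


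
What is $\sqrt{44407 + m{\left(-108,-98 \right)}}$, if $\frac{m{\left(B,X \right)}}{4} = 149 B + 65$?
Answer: $3 i \sqrt{2189} \approx 140.36 i$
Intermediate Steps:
$m{\left(B,X \right)} = 260 + 596 B$ ($m{\left(B,X \right)} = 4 \left(149 B + 65\right) = 4 \left(65 + 149 B\right) = 260 + 596 B$)
$\sqrt{44407 + m{\left(-108,-98 \right)}} = \sqrt{44407 + \left(260 + 596 \left(-108\right)\right)} = \sqrt{44407 + \left(260 - 64368\right)} = \sqrt{44407 - 64108} = \sqrt{-19701} = 3 i \sqrt{2189}$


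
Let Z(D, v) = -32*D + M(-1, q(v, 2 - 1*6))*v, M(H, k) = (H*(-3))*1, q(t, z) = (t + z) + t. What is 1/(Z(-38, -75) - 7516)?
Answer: -1/6525 ≈ -0.00015326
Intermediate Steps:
q(t, z) = z + 2*t
M(H, k) = -3*H (M(H, k) = -3*H*1 = -3*H)
Z(D, v) = -32*D + 3*v (Z(D, v) = -32*D + (-3*(-1))*v = -32*D + 3*v)
1/(Z(-38, -75) - 7516) = 1/((-32*(-38) + 3*(-75)) - 7516) = 1/((1216 - 225) - 7516) = 1/(991 - 7516) = 1/(-6525) = -1/6525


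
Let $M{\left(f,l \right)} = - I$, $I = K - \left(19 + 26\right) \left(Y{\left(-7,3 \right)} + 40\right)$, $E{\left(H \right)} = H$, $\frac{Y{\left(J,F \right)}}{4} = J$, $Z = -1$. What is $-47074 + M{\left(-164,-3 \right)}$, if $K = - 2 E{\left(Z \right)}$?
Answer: $-46536$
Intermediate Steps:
$Y{\left(J,F \right)} = 4 J$
$K = 2$ ($K = \left(-2\right) \left(-1\right) = 2$)
$I = -538$ ($I = 2 - \left(19 + 26\right) \left(4 \left(-7\right) + 40\right) = 2 - 45 \left(-28 + 40\right) = 2 - 45 \cdot 12 = 2 - 540 = -538$)
$M{\left(f,l \right)} = 538$ ($M{\left(f,l \right)} = \left(-1\right) \left(-538\right) = 538$)
$-47074 + M{\left(-164,-3 \right)} = -47074 + 538 = -46536$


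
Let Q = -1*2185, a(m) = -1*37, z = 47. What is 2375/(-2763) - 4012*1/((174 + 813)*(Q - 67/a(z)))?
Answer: -3498955157/4079410167 ≈ -0.85771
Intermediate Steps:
a(m) = -37
Q = -2185
2375/(-2763) - 4012*1/((174 + 813)*(Q - 67/a(z))) = 2375/(-2763) - 4012*1/((-2185 - 67/(-37))*(174 + 813)) = 2375*(-1/2763) - 4012*1/(987*(-2185 - 67*(-1/37))) = -2375/2763 - 4012*1/(987*(-2185 + 67/37)) = -2375/2763 - 4012/((-80778/37*987)) = -2375/2763 - 4012/(-79727886/37) = -2375/2763 - 4012*(-37/79727886) = -2375/2763 + 74222/39863943 = -3498955157/4079410167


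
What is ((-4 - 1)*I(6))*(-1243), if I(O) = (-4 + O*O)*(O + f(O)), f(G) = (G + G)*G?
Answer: 15512640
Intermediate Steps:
f(G) = 2*G**2 (f(G) = (2*G)*G = 2*G**2)
I(O) = (-4 + O**2)*(O + 2*O**2) (I(O) = (-4 + O*O)*(O + 2*O**2) = (-4 + O**2)*(O + 2*O**2))
((-4 - 1)*I(6))*(-1243) = ((-4 - 1)*(6*(-4 + 6**2 - 8*6 + 2*6**3)))*(-1243) = -30*(-4 + 36 - 48 + 2*216)*(-1243) = -30*(-4 + 36 - 48 + 432)*(-1243) = -30*416*(-1243) = -5*2496*(-1243) = -12480*(-1243) = 15512640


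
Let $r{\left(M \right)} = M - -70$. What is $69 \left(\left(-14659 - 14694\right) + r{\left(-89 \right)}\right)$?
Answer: $-2026668$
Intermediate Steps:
$r{\left(M \right)} = 70 + M$ ($r{\left(M \right)} = M + 70 = 70 + M$)
$69 \left(\left(-14659 - 14694\right) + r{\left(-89 \right)}\right) = 69 \left(\left(-14659 - 14694\right) + \left(70 - 89\right)\right) = 69 \left(-29353 - 19\right) = 69 \left(-29372\right) = -2026668$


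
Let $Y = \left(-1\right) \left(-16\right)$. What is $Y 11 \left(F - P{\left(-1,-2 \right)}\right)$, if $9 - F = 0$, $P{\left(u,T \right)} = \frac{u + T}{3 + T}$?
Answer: $2112$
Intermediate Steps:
$P{\left(u,T \right)} = \frac{T + u}{3 + T}$
$Y = 16$
$F = 9$ ($F = 9 - 0 = 9 + 0 = 9$)
$Y 11 \left(F - P{\left(-1,-2 \right)}\right) = 16 \cdot 11 \left(9 - \frac{-2 - 1}{3 - 2}\right) = 176 \left(9 - 1^{-1} \left(-3\right)\right) = 176 \left(9 - 1 \left(-3\right)\right) = 176 \left(9 - -3\right) = 176 \left(9 + 3\right) = 176 \cdot 12 = 2112$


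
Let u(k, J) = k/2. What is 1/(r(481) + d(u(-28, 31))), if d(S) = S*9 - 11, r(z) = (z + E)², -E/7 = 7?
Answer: 1/186487 ≈ 5.3623e-6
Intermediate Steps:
E = -49 (E = -7*7 = -49)
u(k, J) = k/2 (u(k, J) = k*(½) = k/2)
r(z) = (-49 + z)² (r(z) = (z - 49)² = (-49 + z)²)
d(S) = -11 + 9*S (d(S) = 9*S - 11 = -11 + 9*S)
1/(r(481) + d(u(-28, 31))) = 1/((-49 + 481)² + (-11 + 9*((½)*(-28)))) = 1/(432² + (-11 + 9*(-14))) = 1/(186624 + (-11 - 126)) = 1/(186624 - 137) = 1/186487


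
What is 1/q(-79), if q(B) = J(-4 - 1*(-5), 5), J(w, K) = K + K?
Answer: ⅒ ≈ 0.10000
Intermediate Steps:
J(w, K) = 2*K
q(B) = 10 (q(B) = 2*5 = 10)
1/q(-79) = 1/10 = ⅒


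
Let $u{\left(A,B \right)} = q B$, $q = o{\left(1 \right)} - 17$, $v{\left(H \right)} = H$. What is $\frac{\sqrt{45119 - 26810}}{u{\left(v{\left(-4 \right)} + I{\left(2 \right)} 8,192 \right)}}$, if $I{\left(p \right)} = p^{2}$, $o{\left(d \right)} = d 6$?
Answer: $- \frac{\sqrt{18309}}{2112} \approx -0.064068$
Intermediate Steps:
$o{\left(d \right)} = 6 d$
$q = -11$ ($q = 6 \cdot 1 - 17 = 6 - 17 = -11$)
$u{\left(A,B \right)} = - 11 B$
$\frac{\sqrt{45119 - 26810}}{u{\left(v{\left(-4 \right)} + I{\left(2 \right)} 8,192 \right)}} = \frac{\sqrt{45119 - 26810}}{\left(-11\right) 192} = \frac{\sqrt{18309}}{-2112} = \sqrt{18309} \left(- \frac{1}{2112}\right) = - \frac{\sqrt{18309}}{2112}$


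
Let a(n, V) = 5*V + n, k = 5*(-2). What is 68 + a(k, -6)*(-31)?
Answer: 1308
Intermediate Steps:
k = -10
a(n, V) = n + 5*V
68 + a(k, -6)*(-31) = 68 + (-10 + 5*(-6))*(-31) = 68 + (-10 - 30)*(-31) = 68 - 40*(-31) = 68 + 1240 = 1308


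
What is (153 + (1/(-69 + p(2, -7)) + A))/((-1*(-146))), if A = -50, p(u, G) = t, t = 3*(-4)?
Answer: 4171/5913 ≈ 0.70539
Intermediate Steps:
t = -12
p(u, G) = -12
(153 + (1/(-69 + p(2, -7)) + A))/((-1*(-146))) = (153 + (1/(-69 - 12) - 50))/((-1*(-146))) = (153 + (1/(-81) - 50))/146 = (153 + (-1/81 - 50))/146 = (153 - 4051/81)/146 = (1/146)*(8342/81) = 4171/5913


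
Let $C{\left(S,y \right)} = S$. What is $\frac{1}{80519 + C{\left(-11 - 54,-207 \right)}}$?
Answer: $\frac{1}{80454} \approx 1.2429 \cdot 10^{-5}$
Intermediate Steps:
$\frac{1}{80519 + C{\left(-11 - 54,-207 \right)}} = \frac{1}{80519 - 65} = \frac{1}{80454}$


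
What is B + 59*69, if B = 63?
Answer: 4134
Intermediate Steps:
B + 59*69 = 63 + 59*69 = 63 + 4071 = 4134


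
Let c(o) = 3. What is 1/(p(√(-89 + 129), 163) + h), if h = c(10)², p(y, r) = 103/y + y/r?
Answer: -9564840/197131681 + 5486254*√10/197131681 ≈ 0.039487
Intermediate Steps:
h = 9 (h = 3² = 9)
1/(p(√(-89 + 129), 163) + h) = 1/((103/(√(-89 + 129)) + √(-89 + 129)/163) + 9) = 1/((103/(√40) + √40*(1/163)) + 9) = 1/((103/((2*√10)) + (2*√10)*(1/163)) + 9) = 1/((103*(√10/20) + 2*√10/163) + 9) = 1/((103*√10/20 + 2*√10/163) + 9) = 1/(16829*√10/3260 + 9) = 1/(9 + 16829*√10/3260)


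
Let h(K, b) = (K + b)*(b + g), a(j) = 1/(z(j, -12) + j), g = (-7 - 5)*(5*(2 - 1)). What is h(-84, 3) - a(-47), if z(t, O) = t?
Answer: 433999/94 ≈ 4617.0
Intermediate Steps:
g = -60 ≈ -60.000
a(j) = 1/(2*j) (a(j) = 1/(j + j) = 1/(2*j))
h(K, b) = (-60 + b)*(K + b) (h(K, b) = (K + b)*(b - 60) = (K + b)*(-60 + b) = (-60 + b)*(K + b))
h(-84, 3) - a(-47) = (3² - 60*(-84) - 60*3 - 84*3) - 1/(2*(-47)) = (9 + 5040 - 180 - 252) - (-1)/(2*47) = 4617 - 1*(-1/94) = 4617 + 1/94 = 433999/94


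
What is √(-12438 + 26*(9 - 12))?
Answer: 2*I*√3129 ≈ 111.87*I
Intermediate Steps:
√(-12438 + 26*(9 - 12)) = √(-12438 + 26*(-3)) = √(-12438 - 78) = √(-12516) = 2*I*√3129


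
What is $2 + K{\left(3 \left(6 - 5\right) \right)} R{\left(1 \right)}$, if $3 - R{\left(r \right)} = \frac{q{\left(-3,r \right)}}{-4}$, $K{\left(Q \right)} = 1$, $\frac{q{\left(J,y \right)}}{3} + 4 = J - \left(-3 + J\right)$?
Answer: $\frac{17}{4} \approx 4.25$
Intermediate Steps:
$q{\left(J,y \right)} = -3$ ($q{\left(J,y \right)} = -12 + 3 \left(J - \left(-3 + J\right)\right) = -12 + 3 \cdot 3 = -12 + 9 = -3$)
$R{\left(r \right)} = \frac{9}{4}$ ($R{\left(r \right)} = 3 - - \frac{3}{-4} = 3 - \left(-3\right) \left(- \frac{1}{4}\right) = 3 - \frac{3}{4} = \frac{9}{4}$)
$2 + K{\left(3 \left(6 - 5\right) \right)} R{\left(1 \right)} = 2 + 1 \cdot \frac{9}{4} = 2 + \frac{9}{4} = \frac{17}{4}$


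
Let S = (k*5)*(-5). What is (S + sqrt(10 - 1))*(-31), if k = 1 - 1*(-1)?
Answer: 1457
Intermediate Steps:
k = 2 (k = 1 + 1 = 2)
S = -50 (S = (2*5)*(-5) = 10*(-5) = -50)
(S + sqrt(10 - 1))*(-31) = (-50 + sqrt(10 - 1))*(-31) = (-50 + sqrt(9))*(-31) = (-50 + 3)*(-31) = -47*(-31) = 1457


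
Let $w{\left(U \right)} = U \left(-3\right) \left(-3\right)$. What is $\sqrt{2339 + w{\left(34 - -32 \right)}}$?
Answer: $\sqrt{2933} \approx 54.157$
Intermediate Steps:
$w{\left(U \right)} = 9 U$ ($w{\left(U \right)} = - 3 U \left(-3\right) = 9 U$)
$\sqrt{2339 + w{\left(34 - -32 \right)}} = \sqrt{2339 + 9 \left(34 - -32\right)} = \sqrt{2339 + 9 \left(34 + 32\right)} = \sqrt{2339 + 9 \cdot 66} = \sqrt{2339 + 594} = \sqrt{2933}$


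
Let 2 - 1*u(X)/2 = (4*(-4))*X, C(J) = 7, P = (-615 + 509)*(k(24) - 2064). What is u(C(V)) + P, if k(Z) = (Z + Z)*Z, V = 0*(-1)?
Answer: 96900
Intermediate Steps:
V = 0
k(Z) = 2*Z**2 (k(Z) = (2*Z)*Z = 2*Z**2)
P = 96672 (P = (-615 + 509)*(2*24**2 - 2064) = -106*(2*576 - 2064) = -106*(1152 - 2064) = -106*(-912) = 96672)
u(X) = 4 + 32*X (u(X) = 4 - 2*4*(-4)*X = 4 - (-32)*X = 4 + 32*X)
u(C(V)) + P = (4 + 32*7) + 96672 = (4 + 224) + 96672 = 228 + 96672 = 96900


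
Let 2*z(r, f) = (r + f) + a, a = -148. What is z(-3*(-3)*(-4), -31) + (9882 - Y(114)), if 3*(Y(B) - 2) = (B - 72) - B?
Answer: 19593/2 ≈ 9796.5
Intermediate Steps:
Y(B) = -22 (Y(B) = 2 + ((B - 72) - B)/3 = 2 + ((-72 + B) - B)/3 = 2 + (1/3)*(-72) = 2 - 24 = -22)
z(r, f) = -74 + f/2 + r/2 (z(r, f) = ((r + f) - 148)/2 = ((f + r) - 148)/2 = (-148 + f + r)/2 = -74 + f/2 + r/2)
z(-3*(-3)*(-4), -31) + (9882 - Y(114)) = (-74 + (1/2)*(-31) + (-3*(-3)*(-4))/2) + (9882 - 1*(-22)) = (-74 - 31/2 + (9*(-4))/2) + (9882 + 22) = (-74 - 31/2 + (1/2)*(-36)) + 9904 = (-74 - 31/2 - 18) + 9904 = -215/2 + 9904 = 19593/2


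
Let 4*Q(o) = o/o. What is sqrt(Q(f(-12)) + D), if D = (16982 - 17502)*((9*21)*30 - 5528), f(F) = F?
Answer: I*sqrt(295359)/2 ≈ 271.73*I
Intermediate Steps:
Q(o) = 1/4 (Q(o) = (o/o)/4 = (1/4)*1 = 1/4)
D = -73840 (D = -520*(189*30 - 5528) = -520*(5670 - 5528) = -520*142 = -73840)
sqrt(Q(f(-12)) + D) = sqrt(1/4 - 73840) = sqrt(-295359/4) = I*sqrt(295359)/2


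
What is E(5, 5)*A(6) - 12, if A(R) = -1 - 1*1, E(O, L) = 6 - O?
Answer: -14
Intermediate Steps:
A(R) = -2 (A(R) = -1 - 1 = -2)
E(5, 5)*A(6) - 12 = (6 - 1*5)*(-2) - 12 = (6 - 5)*(-2) - 12 = 1*(-2) - 12 = -2 - 12 = -14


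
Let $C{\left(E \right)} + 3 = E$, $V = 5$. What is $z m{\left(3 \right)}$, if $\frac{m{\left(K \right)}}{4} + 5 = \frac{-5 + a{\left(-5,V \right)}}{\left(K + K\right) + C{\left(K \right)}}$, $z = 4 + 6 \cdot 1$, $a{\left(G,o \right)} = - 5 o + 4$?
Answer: $- \frac{1120}{3} \approx -373.33$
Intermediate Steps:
$a{\left(G,o \right)} = 4 - 5 o$
$C{\left(E \right)} = -3 + E$
$z = 10$ ($z = 4 + 6 = 10$)
$m{\left(K \right)} = -20 - \frac{104}{-3 + 3 K}$ ($m{\left(K \right)} = -20 + 4 \frac{-5 + \left(4 - 25\right)}{\left(K + K\right) + \left(-3 + K\right)} = -20 + 4 \frac{-5 + \left(4 - 25\right)}{2 K + \left(-3 + K\right)} = -20 + 4 \frac{-5 - 21}{-3 + 3 K} = -20 + 4 \left(- \frac{26}{-3 + 3 K}\right) = -20 - \frac{104}{-3 + 3 K}$)
$z m{\left(3 \right)} = 10 \frac{4 \left(-11 - 45\right)}{3 \left(-1 + 3\right)} = 10 \frac{4 \left(-11 - 45\right)}{3 \cdot 2} = 10 \cdot \frac{4}{3} \cdot \frac{1}{2} \left(-56\right) = 10 \left(- \frac{112}{3}\right) = - \frac{1120}{3}$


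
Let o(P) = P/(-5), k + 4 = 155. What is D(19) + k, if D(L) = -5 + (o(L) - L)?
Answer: 616/5 ≈ 123.20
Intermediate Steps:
k = 151 (k = -4 + 155 = 151)
o(P) = -P/5 (o(P) = P*(-⅕) = -P/5)
D(L) = -5 - 6*L/5 (D(L) = -5 + (-L/5 - L) = -5 - 6*L/5)
D(19) + k = (-5 - 6/5*19) + 151 = (-5 - 114/5) + 151 = -139/5 + 151 = 616/5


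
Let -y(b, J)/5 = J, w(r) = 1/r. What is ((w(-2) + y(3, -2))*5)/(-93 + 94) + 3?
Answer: 101/2 ≈ 50.500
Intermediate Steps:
w(r) = 1/r
y(b, J) = -5*J
((w(-2) + y(3, -2))*5)/(-93 + 94) + 3 = ((1/(-2) - 5*(-2))*5)/(-93 + 94) + 3 = ((-½ + 10)*5)/1 + 3 = 1*((19/2)*5) + 3 = 1*(95/2) + 3 = 95/2 + 3 = 101/2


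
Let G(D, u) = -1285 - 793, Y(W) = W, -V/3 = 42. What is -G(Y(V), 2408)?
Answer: 2078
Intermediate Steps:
V = -126 (V = -3*42 = -126)
G(D, u) = -2078
-G(Y(V), 2408) = -1*(-2078) = 2078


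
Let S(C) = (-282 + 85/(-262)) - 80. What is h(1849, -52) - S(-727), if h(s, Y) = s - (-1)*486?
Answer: 706699/262 ≈ 2697.3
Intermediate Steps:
S(C) = -94929/262 (S(C) = (-282 + 85*(-1/262)) - 80 = (-282 - 85/262) - 80 = -73969/262 - 80 = -94929/262)
h(s, Y) = 486 + s (h(s, Y) = s - 1*(-486) = s + 486 = 486 + s)
h(1849, -52) - S(-727) = (486 + 1849) - 1*(-94929/262) = 2335 + 94929/262 = 706699/262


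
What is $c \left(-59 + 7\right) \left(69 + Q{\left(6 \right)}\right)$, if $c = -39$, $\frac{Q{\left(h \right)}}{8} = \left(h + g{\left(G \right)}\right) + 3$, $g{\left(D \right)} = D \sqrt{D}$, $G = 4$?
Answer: $415740$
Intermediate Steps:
$g{\left(D \right)} = D^{\frac{3}{2}}$
$Q{\left(h \right)} = 88 + 8 h$ ($Q{\left(h \right)} = 8 \left(\left(h + 4^{\frac{3}{2}}\right) + 3\right) = 8 \left(\left(h + 8\right) + 3\right) = 8 \left(\left(8 + h\right) + 3\right) = 8 \left(11 + h\right) = 88 + 8 h$)
$c \left(-59 + 7\right) \left(69 + Q{\left(6 \right)}\right) = - 39 \left(-59 + 7\right) \left(69 + \left(88 + 8 \cdot 6\right)\right) = - 39 \left(- 52 \left(69 + \left(88 + 48\right)\right)\right) = - 39 \left(- 52 \left(69 + 136\right)\right) = - 39 \left(\left(-52\right) 205\right) = \left(-39\right) \left(-10660\right) = 415740$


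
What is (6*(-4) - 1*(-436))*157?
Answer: 64684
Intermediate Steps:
(6*(-4) - 1*(-436))*157 = (-24 + 436)*157 = 412*157 = 64684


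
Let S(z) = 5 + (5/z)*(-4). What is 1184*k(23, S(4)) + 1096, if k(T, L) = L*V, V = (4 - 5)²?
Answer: 1096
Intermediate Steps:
V = 1 (V = (-1)² = 1)
S(z) = 5 - 20/z
k(T, L) = L (k(T, L) = L*1 = L)
1184*k(23, S(4)) + 1096 = 1184*(5 - 20/4) + 1096 = 1184*(5 - 20*¼) + 1096 = 1184*(5 - 5) + 1096 = 1184*0 + 1096 = 0 + 1096 = 1096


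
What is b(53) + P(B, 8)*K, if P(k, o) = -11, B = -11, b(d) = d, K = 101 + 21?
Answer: -1289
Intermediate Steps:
K = 122
b(53) + P(B, 8)*K = 53 - 11*122 = 53 - 1342 = -1289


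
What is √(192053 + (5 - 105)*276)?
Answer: √164453 ≈ 405.53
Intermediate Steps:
√(192053 + (5 - 105)*276) = √(192053 - 100*276) = √(192053 - 27600) = √164453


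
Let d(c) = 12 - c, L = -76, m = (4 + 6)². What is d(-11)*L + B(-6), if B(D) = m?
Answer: -1648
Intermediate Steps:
m = 100 (m = 10² = 100)
B(D) = 100
d(-11)*L + B(-6) = (12 - 1*(-11))*(-76) + 100 = (12 + 11)*(-76) + 100 = 23*(-76) + 100 = -1748 + 100 = -1648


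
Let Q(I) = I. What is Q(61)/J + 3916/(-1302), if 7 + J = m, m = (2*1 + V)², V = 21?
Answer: -327455/113274 ≈ -2.8908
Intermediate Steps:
m = 529 (m = (2*1 + 21)² = (2 + 21)² = 23² = 529)
J = 522 (J = -7 + 529 = 522)
Q(61)/J + 3916/(-1302) = 61/522 + 3916/(-1302) = 61*(1/522) + 3916*(-1/1302) = 61/522 - 1958/651 = -327455/113274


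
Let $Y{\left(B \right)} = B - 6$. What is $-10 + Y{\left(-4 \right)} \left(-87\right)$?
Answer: $860$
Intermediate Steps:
$Y{\left(B \right)} = -6 + B$ ($Y{\left(B \right)} = B - 6 = -6 + B$)
$-10 + Y{\left(-4 \right)} \left(-87\right) = -10 + \left(-6 - 4\right) \left(-87\right) = -10 - -870 = -10 + 870 = 860$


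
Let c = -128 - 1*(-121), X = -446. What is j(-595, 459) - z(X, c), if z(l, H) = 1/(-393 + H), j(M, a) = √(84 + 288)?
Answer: 1/400 + 2*√93 ≈ 19.290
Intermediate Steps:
c = -7 (c = -128 + 121 = -7)
j(M, a) = 2*√93 (j(M, a) = √372 = 2*√93)
j(-595, 459) - z(X, c) = 2*√93 - 1/(-393 - 7) = 2*√93 - 1/(-400) = 2*√93 - 1*(-1/400) = 2*√93 + 1/400 = 1/400 + 2*√93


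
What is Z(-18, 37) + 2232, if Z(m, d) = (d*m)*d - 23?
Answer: -22433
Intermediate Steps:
Z(m, d) = -23 + m*d² (Z(m, d) = m*d² - 23 = -23 + m*d²)
Z(-18, 37) + 2232 = (-23 - 18*37²) + 2232 = (-23 - 18*1369) + 2232 = (-23 - 24642) + 2232 = -24665 + 2232 = -22433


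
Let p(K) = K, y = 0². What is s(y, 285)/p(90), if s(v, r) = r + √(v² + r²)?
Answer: 19/3 ≈ 6.3333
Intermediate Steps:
y = 0
s(v, r) = r + √(r² + v²)
s(y, 285)/p(90) = (285 + √(285² + 0²))/90 = (285 + √(81225 + 0))*(1/90) = (285 + √81225)*(1/90) = (285 + 285)*(1/90) = 570*(1/90) = 19/3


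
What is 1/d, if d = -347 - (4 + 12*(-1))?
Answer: -1/339 ≈ -0.0029499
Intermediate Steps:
d = -339 (d = -347 - (4 - 12) = -347 - 1*(-8) = -347 + 8 = -339)
1/d = 1/(-339) = -1/339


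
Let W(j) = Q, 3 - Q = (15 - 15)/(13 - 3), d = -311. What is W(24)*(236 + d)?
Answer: -225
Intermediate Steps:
Q = 3 (Q = 3 - (15 - 15)/(13 - 3) = 3 - 0/10 = 3 - 1*0 = 3 + 0 = 3)
W(j) = 3
W(24)*(236 + d) = 3*(236 - 311) = 3*(-75) = -225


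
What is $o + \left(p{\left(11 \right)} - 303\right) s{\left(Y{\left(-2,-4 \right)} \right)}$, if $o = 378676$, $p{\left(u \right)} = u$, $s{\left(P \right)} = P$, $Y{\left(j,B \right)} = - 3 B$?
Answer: $375172$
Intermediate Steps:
$o + \left(p{\left(11 \right)} - 303\right) s{\left(Y{\left(-2,-4 \right)} \right)} = 378676 + \left(11 - 303\right) \left(\left(-3\right) \left(-4\right)\right) = 378676 - 3504 = 375172$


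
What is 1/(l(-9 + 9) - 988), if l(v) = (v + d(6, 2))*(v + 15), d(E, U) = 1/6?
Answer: -2/1971 ≈ -0.0010147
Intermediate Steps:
d(E, U) = ⅙
l(v) = (15 + v)*(⅙ + v) (l(v) = (v + ⅙)*(v + 15) = (⅙ + v)*(15 + v) = (15 + v)*(⅙ + v))
1/(l(-9 + 9) - 988) = 1/((5/2 + (-9 + 9)² + 91*(-9 + 9)/6) - 988) = 1/((5/2 + 0² + (91/6)*0) - 988) = 1/((5/2 + 0 + 0) - 988) = 1/(5/2 - 988) = 1/(-1971/2) = -2/1971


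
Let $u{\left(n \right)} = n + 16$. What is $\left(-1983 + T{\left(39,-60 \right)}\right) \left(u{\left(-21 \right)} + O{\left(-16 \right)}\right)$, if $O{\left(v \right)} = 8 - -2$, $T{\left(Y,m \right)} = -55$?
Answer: $-10190$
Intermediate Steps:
$O{\left(v \right)} = 10$ ($O{\left(v \right)} = 8 + 2 = 10$)
$u{\left(n \right)} = 16 + n$
$\left(-1983 + T{\left(39,-60 \right)}\right) \left(u{\left(-21 \right)} + O{\left(-16 \right)}\right) = \left(-1983 - 55\right) \left(\left(16 - 21\right) + 10\right) = - 2038 \left(-5 + 10\right) = \left(-2038\right) 5 = -10190$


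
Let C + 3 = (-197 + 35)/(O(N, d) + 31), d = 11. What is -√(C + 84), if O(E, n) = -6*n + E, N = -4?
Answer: -3*√1599/13 ≈ -9.2279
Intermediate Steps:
O(E, n) = E - 6*n
C = 15/13 (C = -3 + (-197 + 35)/((-4 - 6*11) + 31) = -3 - 162/((-4 - 66) + 31) = -3 - 162/(-70 + 31) = -3 - 162/(-39) = -3 - 162*(-1/39) = -3 + 54/13 = 15/13 ≈ 1.1538)
-√(C + 84) = -√(15/13 + 84) = -√(1107/13) = -3*√1599/13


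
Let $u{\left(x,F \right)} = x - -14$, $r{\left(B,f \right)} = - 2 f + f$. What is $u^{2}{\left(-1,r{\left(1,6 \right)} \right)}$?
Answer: $169$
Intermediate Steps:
$r{\left(B,f \right)} = - f$
$u{\left(x,F \right)} = 14 + x$ ($u{\left(x,F \right)} = x + 14 = 14 + x$)
$u^{2}{\left(-1,r{\left(1,6 \right)} \right)} = \left(14 - 1\right)^{2} = 13^{2} = 169$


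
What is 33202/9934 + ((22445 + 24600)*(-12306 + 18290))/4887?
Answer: 1398377458847/24273729 ≈ 57609.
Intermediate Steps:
33202/9934 + ((22445 + 24600)*(-12306 + 18290))/4887 = 33202*(1/9934) + (47045*5984)*(1/4887) = 16601/4967 + 281517280*(1/4887) = 16601/4967 + 281517280/4887 = 1398377458847/24273729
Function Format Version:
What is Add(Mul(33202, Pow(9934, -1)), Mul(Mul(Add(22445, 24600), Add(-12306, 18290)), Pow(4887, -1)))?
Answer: Rational(1398377458847, 24273729) ≈ 57609.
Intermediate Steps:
Add(Mul(33202, Pow(9934, -1)), Mul(Mul(Add(22445, 24600), Add(-12306, 18290)), Pow(4887, -1))) = Add(Mul(33202, Rational(1, 9934)), Mul(Mul(47045, 5984), Rational(1, 4887))) = Add(Rational(16601, 4967), Mul(281517280, Rational(1, 4887))) = Add(Rational(16601, 4967), Rational(281517280, 4887)) = Rational(1398377458847, 24273729)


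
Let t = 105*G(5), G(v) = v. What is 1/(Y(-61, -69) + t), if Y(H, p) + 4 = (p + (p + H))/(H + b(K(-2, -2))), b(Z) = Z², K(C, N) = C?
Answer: 57/29896 ≈ 0.0019066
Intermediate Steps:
Y(H, p) = -4 + (H + 2*p)/(4 + H) (Y(H, p) = -4 + (p + (p + H))/(H + (-2)²) = -4 + (p + (H + p))/(H + 4) = -4 + (H + 2*p)/(4 + H))
t = 525 (t = 105*5 = 525)
1/(Y(-61, -69) + t) = 1/((-16 - 3*(-61) + 2*(-69))/(4 - 61) + 525) = 1/((-16 + 183 - 138)/(-57) + 525) = 1/(-1/57*29 + 525) = 1/(-29/57 + 525) = 1/(29896/57) = 57/29896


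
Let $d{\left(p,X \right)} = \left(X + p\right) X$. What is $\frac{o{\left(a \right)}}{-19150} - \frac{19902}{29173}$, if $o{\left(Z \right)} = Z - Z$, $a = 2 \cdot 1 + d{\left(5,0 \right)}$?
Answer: $- \frac{19902}{29173} \approx -0.68221$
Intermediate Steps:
$d{\left(p,X \right)} = X \left(X + p\right)$
$a = 2$ ($a = 2 \cdot 1 + 0 \left(0 + 5\right) = 2 + 0 \cdot 5 = 2 + 0 = 2$)
$o{\left(Z \right)} = 0$
$\frac{o{\left(a \right)}}{-19150} - \frac{19902}{29173} = \frac{0}{-19150} - \frac{19902}{29173} = 0 \left(- \frac{1}{19150}\right) - \frac{19902}{29173} = 0 - \frac{19902}{29173} = - \frac{19902}{29173}$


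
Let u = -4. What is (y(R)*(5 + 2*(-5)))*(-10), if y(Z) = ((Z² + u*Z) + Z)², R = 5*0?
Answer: 0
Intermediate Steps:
R = 0
y(Z) = (Z² - 3*Z)² (y(Z) = ((Z² - 4*Z) + Z)² = (Z² - 3*Z)²)
(y(R)*(5 + 2*(-5)))*(-10) = ((0²*(-3 + 0)²)*(5 + 2*(-5)))*(-10) = ((0*(-3)²)*(5 - 10))*(-10) = ((0*9)*(-5))*(-10) = (0*(-5))*(-10) = 0*(-10) = 0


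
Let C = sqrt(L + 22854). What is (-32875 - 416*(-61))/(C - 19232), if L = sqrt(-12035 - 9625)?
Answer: 7499/(19232 - sqrt(2)*sqrt(11427 + 19*I*sqrt(15))) ≈ 0.39301 + 1.0026e-5*I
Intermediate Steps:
L = 38*I*sqrt(15) (L = sqrt(-21660) = 38*I*sqrt(15) ≈ 147.17*I)
C = sqrt(22854 + 38*I*sqrt(15)) (C = sqrt(38*I*sqrt(15) + 22854) = sqrt(22854 + 38*I*sqrt(15)) ≈ 151.18 + 0.4868*I)
(-32875 - 416*(-61))/(C - 19232) = (-32875 - 416*(-61))/(sqrt(22854 + 38*I*sqrt(15)) - 19232) = (-32875 + 25376)/(-19232 + sqrt(22854 + 38*I*sqrt(15))) = -7499/(-19232 + sqrt(22854 + 38*I*sqrt(15)))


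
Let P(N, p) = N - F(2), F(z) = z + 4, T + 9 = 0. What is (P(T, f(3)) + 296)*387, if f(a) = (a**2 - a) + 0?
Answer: 108747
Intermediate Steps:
T = -9 (T = -9 + 0 = -9)
F(z) = 4 + z
f(a) = a**2 - a
P(N, p) = -6 + N (P(N, p) = N - (4 + 2) = N - 1*6 = N - 6 = -6 + N)
(P(T, f(3)) + 296)*387 = ((-6 - 9) + 296)*387 = (-15 + 296)*387 = 281*387 = 108747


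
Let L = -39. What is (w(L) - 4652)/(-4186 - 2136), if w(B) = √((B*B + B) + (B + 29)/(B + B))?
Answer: 2326/3161 - √2254317/246558 ≈ 0.72975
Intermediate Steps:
w(B) = √(B + B² + (29 + B)/(2*B)) (w(B) = √((B² + B) + (29 + B)/((2*B))) = √((B + B²) + (29 + B)*(1/(2*B))) = √((B + B²) + (29 + B)/(2*B)) = √(B + B² + (29 + B)/(2*B)))
(w(L) - 4652)/(-4186 - 2136) = (√(2 + 4*(-39) + 4*(-39)² + 58/(-39))/2 - 4652)/(-4186 - 2136) = (√(2 - 156 + 4*1521 + 58*(-1/39))/2 - 4652)/(-6322) = (√(2 - 156 + 6084 - 58/39)/2 - 4652)*(-1/6322) = (√(231212/39)/2 - 4652)*(-1/6322) = ((2*√2254317/39)/2 - 4652)*(-1/6322) = (√2254317/39 - 4652)*(-1/6322) = (-4652 + √2254317/39)*(-1/6322) = 2326/3161 - √2254317/246558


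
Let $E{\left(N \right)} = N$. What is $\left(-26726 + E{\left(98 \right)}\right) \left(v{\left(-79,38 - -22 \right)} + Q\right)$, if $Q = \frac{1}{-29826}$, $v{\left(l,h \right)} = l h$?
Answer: $\frac{627423319558}{4971} \approx 1.2622 \cdot 10^{8}$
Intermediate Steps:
$v{\left(l,h \right)} = h l$
$Q = - \frac{1}{29826} \approx -3.3528 \cdot 10^{-5}$
$\left(-26726 + E{\left(98 \right)}\right) \left(v{\left(-79,38 - -22 \right)} + Q\right) = \left(-26726 + 98\right) \left(\left(38 - -22\right) \left(-79\right) - \frac{1}{29826}\right) = - 26628 \left(\left(38 + 22\right) \left(-79\right) - \frac{1}{29826}\right) = - 26628 \left(60 \left(-79\right) - \frac{1}{29826}\right) = - 26628 \left(-4740 - \frac{1}{29826}\right) = \left(-26628\right) \left(- \frac{141375241}{29826}\right) = \frac{627423319558}{4971}$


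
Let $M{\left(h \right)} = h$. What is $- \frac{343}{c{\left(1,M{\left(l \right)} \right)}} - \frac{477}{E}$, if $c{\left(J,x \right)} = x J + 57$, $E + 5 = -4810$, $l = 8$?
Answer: $- \frac{36012}{6955} \approx -5.1779$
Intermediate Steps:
$E = -4815$ ($E = -5 - 4810 = -4815$)
$c{\left(J,x \right)} = 57 + J x$ ($c{\left(J,x \right)} = J x + 57 = 57 + J x$)
$- \frac{343}{c{\left(1,M{\left(l \right)} \right)}} - \frac{477}{E} = - \frac{343}{57 + 1 \cdot 8} - \frac{477}{-4815} = - \frac{343}{57 + 8} - - \frac{53}{535} = - \frac{343}{65} + \frac{53}{535} = - \frac{36012}{6955}$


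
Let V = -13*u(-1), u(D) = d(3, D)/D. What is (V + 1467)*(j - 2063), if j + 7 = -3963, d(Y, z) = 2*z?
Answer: -8693553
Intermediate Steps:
u(D) = 2 (u(D) = (2*D)/D = 2)
j = -3970 (j = -7 - 3963 = -3970)
V = -26 (V = -13*2 = -26)
(V + 1467)*(j - 2063) = (-26 + 1467)*(-3970 - 2063) = 1441*(-6033) = -8693553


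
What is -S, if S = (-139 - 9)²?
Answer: -21904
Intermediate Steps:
S = 21904 (S = (-148)² = 21904)
-S = -1*21904 = -21904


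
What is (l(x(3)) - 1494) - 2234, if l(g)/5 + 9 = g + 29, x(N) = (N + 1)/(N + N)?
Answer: -10874/3 ≈ -3624.7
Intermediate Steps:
x(N) = (1 + N)/(2*N) (x(N) = (1 + N)/((2*N)) = (1 + N)*(1/(2*N)) = (1 + N)/(2*N))
l(g) = 100 + 5*g (l(g) = -45 + 5*(g + 29) = -45 + 5*(29 + g) = -45 + (145 + 5*g) = 100 + 5*g)
(l(x(3)) - 1494) - 2234 = ((100 + 5*((1/2)*(1 + 3)/3)) - 1494) - 2234 = ((100 + 5*((1/2)*(1/3)*4)) - 1494) - 2234 = ((100 + 5*(2/3)) - 1494) - 2234 = ((100 + 10/3) - 1494) - 2234 = (310/3 - 1494) - 2234 = -4172/3 - 2234 = -10874/3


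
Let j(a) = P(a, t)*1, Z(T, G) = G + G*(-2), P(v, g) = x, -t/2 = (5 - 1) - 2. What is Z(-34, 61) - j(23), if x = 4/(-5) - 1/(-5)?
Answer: -302/5 ≈ -60.400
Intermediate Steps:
t = -4 (t = -2*((5 - 1) - 2) = -2*(4 - 2) = -2*2 = -4)
x = -⅗ (x = 4*(-⅕) - 1*(-⅕) = -⅘ + ⅕ = -⅗ ≈ -0.60000)
P(v, g) = -⅗
Z(T, G) = -G (Z(T, G) = G - 2*G = -G)
j(a) = -⅗ (j(a) = -⅗*1 = -⅗)
Z(-34, 61) - j(23) = -1*61 - 1*(-⅗) = -61 + ⅗ = -302/5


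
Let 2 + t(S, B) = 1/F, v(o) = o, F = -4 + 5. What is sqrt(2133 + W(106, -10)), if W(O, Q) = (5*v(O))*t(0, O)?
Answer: sqrt(1603) ≈ 40.037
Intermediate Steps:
F = 1
t(S, B) = -1 (t(S, B) = -2 + 1/1 = -2 + 1 = -1)
W(O, Q) = -5*O (W(O, Q) = (5*O)*(-1) = -5*O)
sqrt(2133 + W(106, -10)) = sqrt(2133 - 5*106) = sqrt(2133 - 530) = sqrt(1603)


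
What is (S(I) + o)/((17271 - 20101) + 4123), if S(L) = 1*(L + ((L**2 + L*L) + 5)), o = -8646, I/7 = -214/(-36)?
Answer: -416050/104733 ≈ -3.9725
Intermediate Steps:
I = 749/18 (I = 7*(-214/(-36)) = 7*(-214*(-1/36)) = 7*(107/18) = 749/18 ≈ 41.611)
S(L) = 5 + L + 2*L**2 (S(L) = 1*(L + ((L**2 + L**2) + 5)) = 1*(L + (2*L**2 + 5)) = 1*(L + (5 + 2*L**2)) = 1*(5 + L + 2*L**2) = 5 + L + 2*L**2)
(S(I) + o)/((17271 - 20101) + 4123) = ((5 + 749/18 + 2*(749/18)**2) - 8646)/((17271 - 20101) + 4123) = ((5 + 749/18 + 2*(561001/324)) - 8646)/(-2830 + 4123) = ((5 + 749/18 + 561001/162) - 8646)/1293 = (284276/81 - 8646)*(1/1293) = -416050/81*1/1293 = -416050/104733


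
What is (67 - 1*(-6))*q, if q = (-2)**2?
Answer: 292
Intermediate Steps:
q = 4
(67 - 1*(-6))*q = (67 - 1*(-6))*4 = (67 + 6)*4 = 73*4 = 292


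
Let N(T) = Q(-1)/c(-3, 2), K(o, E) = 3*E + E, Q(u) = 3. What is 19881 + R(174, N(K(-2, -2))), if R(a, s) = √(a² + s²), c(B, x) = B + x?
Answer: 19881 + 3*√3365 ≈ 20055.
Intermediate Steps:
K(o, E) = 4*E
N(T) = -3 (N(T) = 3/(-3 + 2) = 3/(-1) = 3*(-1) = -3)
19881 + R(174, N(K(-2, -2))) = 19881 + √(174² + (-3)²) = 19881 + √(30276 + 9) = 19881 + √30285 = 19881 + 3*√3365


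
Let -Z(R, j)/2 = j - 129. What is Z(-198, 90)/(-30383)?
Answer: -78/30383 ≈ -0.0025672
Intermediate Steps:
Z(R, j) = 258 - 2*j (Z(R, j) = -2*(j - 129) = -2*(-129 + j) = 258 - 2*j)
Z(-198, 90)/(-30383) = (258 - 2*90)/(-30383) = (258 - 180)*(-1/30383) = 78*(-1/30383) = -78/30383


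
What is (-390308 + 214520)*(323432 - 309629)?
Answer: -2426401764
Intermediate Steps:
(-390308 + 214520)*(323432 - 309629) = -175788*13803 = -2426401764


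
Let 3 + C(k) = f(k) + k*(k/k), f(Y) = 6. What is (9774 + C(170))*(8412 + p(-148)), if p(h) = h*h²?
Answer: -32162430860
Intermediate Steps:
p(h) = h³
C(k) = 3 + k (C(k) = -3 + (6 + k*(k/k)) = -3 + (6 + k*1) = -3 + (6 + k) = 3 + k)
(9774 + C(170))*(8412 + p(-148)) = (9774 + (3 + 170))*(8412 + (-148)³) = (9774 + 173)*(8412 - 3241792) = 9947*(-3233380) = -32162430860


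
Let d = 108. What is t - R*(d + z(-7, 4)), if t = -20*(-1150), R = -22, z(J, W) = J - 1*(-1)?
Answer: 25244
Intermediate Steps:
z(J, W) = 1 + J (z(J, W) = J + 1 = 1 + J)
t = 23000
t - R*(d + z(-7, 4)) = 23000 - (-22)*(108 + (1 - 7)) = 23000 - (-22)*(108 - 6) = 23000 - (-22)*102 = 23000 - 1*(-2244) = 23000 + 2244 = 25244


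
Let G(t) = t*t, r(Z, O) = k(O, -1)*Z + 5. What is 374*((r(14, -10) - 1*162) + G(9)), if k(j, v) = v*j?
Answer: 23936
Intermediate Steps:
k(j, v) = j*v
r(Z, O) = 5 - O*Z (r(Z, O) = (O*(-1))*Z + 5 = (-O)*Z + 5 = -O*Z + 5 = 5 - O*Z)
G(t) = t²
374*((r(14, -10) - 1*162) + G(9)) = 374*(((5 - 1*(-10)*14) - 1*162) + 9²) = 374*(((5 + 140) - 162) + 81) = 374*((145 - 162) + 81) = 374*(-17 + 81) = 374*64 = 23936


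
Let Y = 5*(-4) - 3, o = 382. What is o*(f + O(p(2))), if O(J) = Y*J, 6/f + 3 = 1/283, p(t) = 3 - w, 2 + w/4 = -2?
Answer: -35552167/212 ≈ -1.6770e+5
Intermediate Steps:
w = -16 (w = -8 + 4*(-2) = -8 - 8 = -16)
p(t) = 19 (p(t) = 3 - 1*(-16) = 3 + 16 = 19)
Y = -23 (Y = -20 - 3 = -23)
f = -849/424 (f = 6/(-3 + 1/283) = 6/(-848/283) = 6*(-283/848) = -849/424 ≈ -2.0024)
O(J) = -23*J
o*(f + O(p(2))) = 382*(-849/424 - 23*19) = 382*(-849/424 - 437) = 382*(-186137/424) = -35552167/212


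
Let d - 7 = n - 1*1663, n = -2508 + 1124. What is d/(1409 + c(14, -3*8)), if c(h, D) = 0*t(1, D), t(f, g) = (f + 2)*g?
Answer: -3040/1409 ≈ -2.1576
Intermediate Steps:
t(f, g) = g*(2 + f) (t(f, g) = (2 + f)*g = g*(2 + f))
n = -1384
c(h, D) = 0 (c(h, D) = 0*(D*(2 + 1)) = 0*(D*3) = 0*(3*D) = 0)
d = -3040 (d = 7 + (-1384 - 1*1663) = 7 + (-1384 - 1663) = 7 - 3047 = -3040)
d/(1409 + c(14, -3*8)) = -3040/(1409 + 0) = -3040/1409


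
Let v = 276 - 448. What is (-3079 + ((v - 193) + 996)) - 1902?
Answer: -4350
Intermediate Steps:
v = -172
(-3079 + ((v - 193) + 996)) - 1902 = (-3079 + ((-172 - 193) + 996)) - 1902 = (-3079 + (-365 + 996)) - 1902 = (-3079 + 631) - 1902 = -2448 - 1902 = -4350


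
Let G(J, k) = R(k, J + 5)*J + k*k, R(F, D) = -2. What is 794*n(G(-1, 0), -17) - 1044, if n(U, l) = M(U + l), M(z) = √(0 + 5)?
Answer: -1044 + 794*√5 ≈ 731.44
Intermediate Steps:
M(z) = √5
G(J, k) = k² - 2*J (G(J, k) = -2*J + k*k = -2*J + k² = k² - 2*J)
n(U, l) = √5
794*n(G(-1, 0), -17) - 1044 = 794*√5 - 1044 = -1044 + 794*√5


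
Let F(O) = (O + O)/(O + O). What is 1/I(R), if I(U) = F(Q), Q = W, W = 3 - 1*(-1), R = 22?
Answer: 1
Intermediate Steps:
W = 4 (W = 3 + 1 = 4)
Q = 4
F(O) = 1 (F(O) = (2*O)/((2*O)) = (2*O)*(1/(2*O)) = 1)
I(U) = 1
1/I(R) = 1/1 = 1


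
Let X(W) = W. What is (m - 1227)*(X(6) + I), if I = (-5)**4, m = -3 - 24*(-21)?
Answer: -458106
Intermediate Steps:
m = 501 (m = -3 + 504 = 501)
I = 625
(m - 1227)*(X(6) + I) = (501 - 1227)*(6 + 625) = -726*631 = -458106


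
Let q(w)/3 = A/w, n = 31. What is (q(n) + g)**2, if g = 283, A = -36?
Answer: 75082225/961 ≈ 78129.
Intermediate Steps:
q(w) = -108/w (q(w) = 3*(-36/w) = -108/w)
(q(n) + g)**2 = (-108/31 + 283)**2 = (8665/31)**2 = 75082225/961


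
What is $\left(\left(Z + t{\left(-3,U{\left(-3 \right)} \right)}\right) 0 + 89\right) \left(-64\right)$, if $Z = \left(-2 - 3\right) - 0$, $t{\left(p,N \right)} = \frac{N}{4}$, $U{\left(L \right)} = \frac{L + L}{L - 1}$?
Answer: $-5696$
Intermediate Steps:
$U{\left(L \right)} = \frac{2 L}{-1 + L}$
$t{\left(p,N \right)} = \frac{N}{4}$ ($t{\left(p,N \right)} = N \frac{1}{4} = \frac{N}{4}$)
$Z = -5$ ($Z = -5 + 0 = -5$)
$\left(\left(Z + t{\left(-3,U{\left(-3 \right)} \right)}\right) 0 + 89\right) \left(-64\right) = \left(\left(-5 + \frac{2 \left(-3\right) \frac{1}{-1 - 3}}{4}\right) 0 + 89\right) \left(-64\right) = \left(\left(-5 + \frac{2 \left(-3\right) \frac{1}{-4}}{4}\right) 0 + 89\right) \left(-64\right) = \left(\left(-5 + \frac{2 \left(-3\right) \left(- \frac{1}{4}\right)}{4}\right) 0 + 89\right) \left(-64\right) = \left(\left(-5 + \frac{1}{4} \cdot \frac{3}{2}\right) 0 + 89\right) \left(-64\right) = \left(\left(-5 + \frac{3}{8}\right) 0 + 89\right) \left(-64\right) = \left(\left(- \frac{37}{8}\right) 0 + 89\right) \left(-64\right) = \left(0 + 89\right) \left(-64\right) = 89 \left(-64\right) = -5696$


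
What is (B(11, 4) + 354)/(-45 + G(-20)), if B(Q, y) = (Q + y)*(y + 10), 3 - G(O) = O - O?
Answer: -94/7 ≈ -13.429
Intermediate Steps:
G(O) = 3 (G(O) = 3 - (O - O) = 3 - 1*0 = 3 + 0 = 3)
B(Q, y) = (10 + y)*(Q + y) (B(Q, y) = (Q + y)*(10 + y) = (10 + y)*(Q + y))
(B(11, 4) + 354)/(-45 + G(-20)) = ((4² + 10*11 + 10*4 + 11*4) + 354)/(-45 + 3) = ((16 + 110 + 40 + 44) + 354)/(-42) = (210 + 354)*(-1/42) = 564*(-1/42) = -94/7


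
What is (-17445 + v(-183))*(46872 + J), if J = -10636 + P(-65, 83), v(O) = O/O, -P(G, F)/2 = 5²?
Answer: -631228584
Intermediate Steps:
P(G, F) = -50 (P(G, F) = -2*5² = -2*25 = -50)
v(O) = 1
J = -10686 (J = -10636 - 50 = -10686)
(-17445 + v(-183))*(46872 + J) = (-17445 + 1)*(46872 - 10686) = -17444*36186 = -631228584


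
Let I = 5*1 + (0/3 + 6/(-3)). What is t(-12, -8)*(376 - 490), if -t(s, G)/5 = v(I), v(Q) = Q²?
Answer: 5130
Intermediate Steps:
I = 3 (I = 5 + (0*(⅓) + 6*(-⅓)) = 5 + (0 - 2) = 5 - 2 = 3)
t(s, G) = -45 (t(s, G) = -5*3² = -5*9 = -45)
t(-12, -8)*(376 - 490) = -45*(376 - 490) = -45*(-114) = 5130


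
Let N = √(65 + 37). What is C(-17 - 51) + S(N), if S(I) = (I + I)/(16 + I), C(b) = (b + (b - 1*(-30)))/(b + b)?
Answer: -2855/5236 + 16*√102/77 ≈ 1.5533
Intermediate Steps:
C(b) = (30 + 2*b)/(2*b) (C(b) = (b + (b + 30))/((2*b)) = (b + (30 + b))*(1/(2*b)) = (30 + 2*b)*(1/(2*b)) = (30 + 2*b)/(2*b))
N = √102 ≈ 10.100
S(I) = 2*I/(16 + I) (S(I) = (2*I)/(16 + I) = 2*I/(16 + I))
C(-17 - 51) + S(N) = (15 + (-17 - 51))/(-17 - 51) + 2*√102/(16 + √102) = (15 - 68)/(-68) + 2*√102/(16 + √102) = -1/68*(-53) + 2*√102/(16 + √102) = 53/68 + 2*√102/(16 + √102)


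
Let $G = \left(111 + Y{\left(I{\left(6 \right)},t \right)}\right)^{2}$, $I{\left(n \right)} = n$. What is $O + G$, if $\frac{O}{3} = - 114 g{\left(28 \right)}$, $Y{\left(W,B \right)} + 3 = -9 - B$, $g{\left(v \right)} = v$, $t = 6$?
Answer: $-927$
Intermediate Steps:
$Y{\left(W,B \right)} = -12 - B$ ($Y{\left(W,B \right)} = -3 - \left(9 + B\right) = -12 - B$)
$G = 8649$ ($G = \left(111 - 18\right)^{2} = 93^{2} = 8649$)
$O = -9576$ ($O = 3 \left(\left(-114\right) 28\right) = 3 \left(-3192\right) = -9576$)
$O + G = -9576 + 8649 = -927$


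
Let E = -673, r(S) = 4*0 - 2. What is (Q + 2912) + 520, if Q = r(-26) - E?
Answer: 4103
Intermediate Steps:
r(S) = -2 (r(S) = 0 - 2 = -2)
Q = 671 (Q = -2 - 1*(-673) = -2 + 673 = 671)
(Q + 2912) + 520 = (671 + 2912) + 520 = 3583 + 520 = 4103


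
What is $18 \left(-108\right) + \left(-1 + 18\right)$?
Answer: $-1927$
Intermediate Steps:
$18 \left(-108\right) + \left(-1 + 18\right) = -1944 + 17 = -1927$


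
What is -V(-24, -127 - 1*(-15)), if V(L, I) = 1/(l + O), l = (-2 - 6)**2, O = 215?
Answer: -1/279 ≈ -0.0035842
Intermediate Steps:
l = 64 (l = (-8)**2 = 64)
V(L, I) = 1/279 (V(L, I) = 1/(64 + 215) = 1/279)
-V(-24, -127 - 1*(-15)) = -1*1/279 = -1/279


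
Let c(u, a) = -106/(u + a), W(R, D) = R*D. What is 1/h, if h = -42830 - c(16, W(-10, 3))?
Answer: -7/299863 ≈ -2.3344e-5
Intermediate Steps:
W(R, D) = D*R
c(u, a) = -106/(a + u)
h = -299863/7 (h = -42830 - (-106)/(3*(-10) + 16) = -42830 - (-106)/(-30 + 16) = -42830 - (-106)/(-14) = -42830 - (-106)*(-1)/14 = -42830 - 1*53/7 = -42830 - 53/7 = -299863/7 ≈ -42838.)
1/h = 1/(-299863/7) = -7/299863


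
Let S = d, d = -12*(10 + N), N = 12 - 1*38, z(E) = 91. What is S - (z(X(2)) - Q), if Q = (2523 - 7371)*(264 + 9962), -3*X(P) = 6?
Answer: -49575547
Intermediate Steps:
X(P) = -2 (X(P) = -1/3*6 = -2)
N = -26 (N = 12 - 38 = -26)
d = 192 (d = -12*(10 - 26) = -12*(-16) = 192)
S = 192
Q = -49575648 (Q = -4848*10226 = -49575648)
S - (z(X(2)) - Q) = 192 - (91 - 1*(-49575648)) = 192 - (91 + 49575648) = 192 - 1*49575739 = 192 - 49575739 = -49575547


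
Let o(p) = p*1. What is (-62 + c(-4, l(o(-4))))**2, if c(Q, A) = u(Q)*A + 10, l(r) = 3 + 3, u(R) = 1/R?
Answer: 11449/4 ≈ 2862.3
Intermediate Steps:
o(p) = p
l(r) = 6
c(Q, A) = 10 + A/Q (c(Q, A) = A/Q + 10 = 10 + A/Q)
(-62 + c(-4, l(o(-4))))**2 = (-62 + (10 + 6/(-4)))**2 = (-62 + (10 + 6*(-1/4)))**2 = (-62 + (10 - 3/2))**2 = (-62 + 17/2)**2 = (-107/2)**2 = 11449/4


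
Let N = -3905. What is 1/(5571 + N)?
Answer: 1/1666 ≈ 0.00060024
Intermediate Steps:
1/(5571 + N) = 1/(5571 - 3905) = 1/1666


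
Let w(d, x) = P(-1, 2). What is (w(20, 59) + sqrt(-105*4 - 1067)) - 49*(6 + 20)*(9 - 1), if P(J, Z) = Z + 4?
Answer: -10186 + I*sqrt(1487) ≈ -10186.0 + 38.562*I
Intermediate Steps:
P(J, Z) = 4 + Z
w(d, x) = 6 (w(d, x) = 4 + 2 = 6)
(w(20, 59) + sqrt(-105*4 - 1067)) - 49*(6 + 20)*(9 - 1) = (6 + sqrt(-105*4 - 1067)) - 49*(6 + 20)*(9 - 1) = (6 + sqrt(-420 - 1067)) - 1274*8 = (6 + sqrt(-1487)) - 49*208 = (6 + I*sqrt(1487)) - 10192 = -10186 + I*sqrt(1487)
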